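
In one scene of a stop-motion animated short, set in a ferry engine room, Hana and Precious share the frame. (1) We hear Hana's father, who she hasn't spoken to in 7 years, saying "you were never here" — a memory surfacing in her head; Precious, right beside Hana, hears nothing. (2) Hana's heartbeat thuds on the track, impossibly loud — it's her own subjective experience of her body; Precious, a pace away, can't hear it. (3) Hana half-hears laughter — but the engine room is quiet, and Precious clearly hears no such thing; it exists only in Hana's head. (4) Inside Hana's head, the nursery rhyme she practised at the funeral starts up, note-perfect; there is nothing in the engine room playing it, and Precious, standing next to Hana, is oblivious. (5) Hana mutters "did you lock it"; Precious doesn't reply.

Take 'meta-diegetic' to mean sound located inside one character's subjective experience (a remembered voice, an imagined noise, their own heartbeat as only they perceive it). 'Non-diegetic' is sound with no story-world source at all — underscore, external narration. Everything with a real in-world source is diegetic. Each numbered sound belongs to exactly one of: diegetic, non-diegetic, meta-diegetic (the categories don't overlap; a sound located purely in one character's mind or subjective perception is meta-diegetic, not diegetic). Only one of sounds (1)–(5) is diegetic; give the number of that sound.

5

(1) is meta-diegetic: it's Hana's recollection rendered as sound; the other character can't hear it.
(2) is meta-diegetic: it's Hana's internal bodily sensation rendered as sound; only Hana 'hears' it.
(3) subjective to Hana: the engine room is silent and Precious hears nothing → meta-diegetic.
(4) is meta-diegetic: it lives in Hana's subjectivity, not in the engine room.
(5) Hana is a character speaking aloud in the scene → diegetic.
Only (5) is diegetic.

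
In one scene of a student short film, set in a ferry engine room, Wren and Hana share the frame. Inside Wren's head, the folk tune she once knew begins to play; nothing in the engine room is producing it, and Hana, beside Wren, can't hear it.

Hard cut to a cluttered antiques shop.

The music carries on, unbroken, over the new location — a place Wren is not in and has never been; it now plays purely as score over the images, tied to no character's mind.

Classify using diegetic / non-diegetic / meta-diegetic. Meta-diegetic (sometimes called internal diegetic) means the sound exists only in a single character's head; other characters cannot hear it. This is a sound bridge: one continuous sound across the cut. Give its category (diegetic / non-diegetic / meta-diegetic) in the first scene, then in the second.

meta-diegetic, non-diegetic

Scene one: the music exists only inside Wren's mind; Hana can't hear it → meta-diegetic.
Scene two: it's detached from Wren entirely and plays over unrelated images with no in-world source — conventional underscore → non-diegetic.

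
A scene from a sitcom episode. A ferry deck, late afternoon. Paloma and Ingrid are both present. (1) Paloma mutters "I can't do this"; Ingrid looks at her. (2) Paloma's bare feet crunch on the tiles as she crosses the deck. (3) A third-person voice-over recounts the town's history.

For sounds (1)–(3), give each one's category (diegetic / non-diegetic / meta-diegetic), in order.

diegetic, diegetic, non-diegetic

(1) is diegetic: on-screen dialogue — Paloma speaks and Ingrid is there to hear.
(2) is diegetic: Paloma's footsteps are produced in the story world.
Sound (3): commentary laid over the scene from outside the fiction, so non-diegetic.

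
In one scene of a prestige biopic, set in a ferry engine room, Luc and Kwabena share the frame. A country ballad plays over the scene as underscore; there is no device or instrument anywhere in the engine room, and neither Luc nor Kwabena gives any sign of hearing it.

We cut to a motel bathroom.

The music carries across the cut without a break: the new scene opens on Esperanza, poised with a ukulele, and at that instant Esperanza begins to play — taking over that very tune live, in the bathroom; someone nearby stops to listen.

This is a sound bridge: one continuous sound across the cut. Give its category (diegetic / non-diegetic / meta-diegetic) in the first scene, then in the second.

non-diegetic, diegetic

Scene one: there's no in-world source anywhere and no character hears it — underscore for the audience only → non-diegetic.
Scene two: from the moment Esperanza starts playing, the tune is being performed on a ukulele inside the story world and another character hears it → diegetic.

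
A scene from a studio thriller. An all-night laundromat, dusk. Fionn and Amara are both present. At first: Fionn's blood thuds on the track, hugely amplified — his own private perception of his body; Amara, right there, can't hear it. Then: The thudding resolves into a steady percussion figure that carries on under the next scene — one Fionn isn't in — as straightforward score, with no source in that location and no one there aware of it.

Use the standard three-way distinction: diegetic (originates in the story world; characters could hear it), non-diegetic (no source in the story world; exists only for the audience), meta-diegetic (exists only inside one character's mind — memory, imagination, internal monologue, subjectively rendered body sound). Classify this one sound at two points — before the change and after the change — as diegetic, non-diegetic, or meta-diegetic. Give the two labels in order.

Before the change: it's Fionn's subjective body sound, inaudible to Amara → meta-diegetic.
After the change: detached from Fionn and playing as sourceless score over a scene he isn't in — for the audience only → non-diegetic.

meta-diegetic, non-diegetic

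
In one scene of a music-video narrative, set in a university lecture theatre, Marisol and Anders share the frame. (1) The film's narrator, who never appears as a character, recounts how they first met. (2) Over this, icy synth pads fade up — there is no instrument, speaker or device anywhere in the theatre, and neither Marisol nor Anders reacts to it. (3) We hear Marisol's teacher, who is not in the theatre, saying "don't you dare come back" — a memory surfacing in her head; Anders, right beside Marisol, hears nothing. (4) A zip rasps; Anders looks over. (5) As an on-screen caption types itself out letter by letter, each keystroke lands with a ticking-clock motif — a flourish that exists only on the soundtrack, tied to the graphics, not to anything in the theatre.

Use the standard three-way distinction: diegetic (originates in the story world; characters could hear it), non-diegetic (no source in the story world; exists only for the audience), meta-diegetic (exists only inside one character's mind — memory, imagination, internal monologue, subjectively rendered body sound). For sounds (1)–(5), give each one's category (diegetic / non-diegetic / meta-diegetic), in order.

non-diegetic, non-diegetic, meta-diegetic, diegetic, non-diegetic

(1) is non-diegetic: the narrator exists outside the story world, addressing only the audience.
(2) is non-diegetic: it has no source in the story world and no character can hear it — it's underscore.
Sound (3): the voice is a memory playing only inside Marisol's mind; Anders can't hear it, so meta-diegetic.
Sound (4): a zip is a real object/event in the scene's world, so diegetic.
(5) is non-diegetic: it accompanies on-screen graphics, not anything inside the story world.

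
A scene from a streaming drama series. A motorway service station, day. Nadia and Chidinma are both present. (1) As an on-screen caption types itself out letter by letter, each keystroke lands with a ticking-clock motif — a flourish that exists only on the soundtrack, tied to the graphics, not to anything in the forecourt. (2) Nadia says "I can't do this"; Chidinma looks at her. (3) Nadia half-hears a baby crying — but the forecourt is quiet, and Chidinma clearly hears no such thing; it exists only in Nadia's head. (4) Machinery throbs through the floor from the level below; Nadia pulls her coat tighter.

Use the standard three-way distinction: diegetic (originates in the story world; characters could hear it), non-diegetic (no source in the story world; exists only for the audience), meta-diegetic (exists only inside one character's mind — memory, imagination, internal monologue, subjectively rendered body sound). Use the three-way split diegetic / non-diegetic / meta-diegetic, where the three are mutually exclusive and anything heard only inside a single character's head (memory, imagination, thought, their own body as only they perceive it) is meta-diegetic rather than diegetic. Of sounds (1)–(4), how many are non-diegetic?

1

(1) sound married to a title/caption — outside the diegesis by definition → non-diegetic.
(2) is diegetic: Nadia is a character speaking aloud in the scene.
(3) Nadia alone 'hears' it — an imagined sound, not present in the space → meta-diegetic.
(4) is diegetic: it's the actual ambient sound of the location.
Non-diegetic: (1) — that's 1.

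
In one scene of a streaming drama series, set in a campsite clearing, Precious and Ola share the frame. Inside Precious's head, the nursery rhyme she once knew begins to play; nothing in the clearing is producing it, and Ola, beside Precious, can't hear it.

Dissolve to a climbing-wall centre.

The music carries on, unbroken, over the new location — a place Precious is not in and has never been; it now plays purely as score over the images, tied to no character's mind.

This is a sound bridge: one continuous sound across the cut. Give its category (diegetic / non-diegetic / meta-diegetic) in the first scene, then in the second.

Scene one: the music exists only inside Precious's mind; Ola can't hear it → meta-diegetic.
Scene two: it's detached from Precious entirely and plays over unrelated images with no in-world source — conventional underscore → non-diegetic.

meta-diegetic, non-diegetic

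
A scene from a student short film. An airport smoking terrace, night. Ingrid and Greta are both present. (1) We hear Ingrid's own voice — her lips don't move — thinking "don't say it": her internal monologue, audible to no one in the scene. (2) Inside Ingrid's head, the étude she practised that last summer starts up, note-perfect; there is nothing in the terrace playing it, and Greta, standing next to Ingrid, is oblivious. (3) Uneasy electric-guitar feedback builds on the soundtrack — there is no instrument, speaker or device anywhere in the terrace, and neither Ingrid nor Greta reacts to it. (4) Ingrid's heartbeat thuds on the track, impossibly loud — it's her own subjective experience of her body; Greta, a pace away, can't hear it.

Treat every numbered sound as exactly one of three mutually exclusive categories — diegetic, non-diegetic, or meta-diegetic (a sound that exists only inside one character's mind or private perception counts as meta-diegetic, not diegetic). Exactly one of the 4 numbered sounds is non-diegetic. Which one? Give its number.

(1) is meta-diegetic: it's Ingrid's unspoken thought, heard only by the audience via her subjectivity.
(2) it lives in Ingrid's subjectivity, not in the terrace → meta-diegetic.
(3) it has no source in the story world and no character can hear it — it's underscore → non-diegetic.
Sound (4): point-of-audition from inside Ingrid's body; not a sound in the room, so meta-diegetic.
Only (3) is non-diegetic.

3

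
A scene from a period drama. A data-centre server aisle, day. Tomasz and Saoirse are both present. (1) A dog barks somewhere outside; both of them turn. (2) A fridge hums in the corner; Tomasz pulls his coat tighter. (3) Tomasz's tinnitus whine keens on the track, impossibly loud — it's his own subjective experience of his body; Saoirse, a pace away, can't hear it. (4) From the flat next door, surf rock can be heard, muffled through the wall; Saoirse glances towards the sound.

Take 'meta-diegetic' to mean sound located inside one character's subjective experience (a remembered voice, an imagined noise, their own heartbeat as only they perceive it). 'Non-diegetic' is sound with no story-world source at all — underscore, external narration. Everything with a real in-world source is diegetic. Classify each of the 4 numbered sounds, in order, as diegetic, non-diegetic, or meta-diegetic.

diegetic, diegetic, meta-diegetic, diegetic

Sound (1): an in-world source (a dog); characters could hear it, so diegetic.
(2) is diegetic: a fridge is part of the location's real environment.
Sound (3): it's Tomasz's internal bodily sensation rendered as sound; only Tomasz 'hears' it, so meta-diegetic.
(4) off-screen diegetic: the source is out of frame but still in the story's space → diegetic.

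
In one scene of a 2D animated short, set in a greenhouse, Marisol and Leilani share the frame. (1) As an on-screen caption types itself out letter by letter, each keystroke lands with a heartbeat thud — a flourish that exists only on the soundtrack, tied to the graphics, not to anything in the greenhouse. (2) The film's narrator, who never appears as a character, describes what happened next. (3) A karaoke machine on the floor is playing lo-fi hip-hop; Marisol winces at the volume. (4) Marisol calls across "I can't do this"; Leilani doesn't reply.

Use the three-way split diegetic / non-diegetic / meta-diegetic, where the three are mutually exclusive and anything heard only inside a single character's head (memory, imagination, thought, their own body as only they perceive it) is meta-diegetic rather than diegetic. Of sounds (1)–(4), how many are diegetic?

(1) is non-diegetic: the caption isn't part of the story world, so neither is the sound tied to it.
(2) is non-diegetic: external voice-over — not a character, not heard by anyone in the scene.
Sound (3): a karaoke machine is a physical source in the scene and Marisol reacts to it, so diegetic.
(4) on-screen dialogue — Marisol speaks and Leilani is there to hear → diegetic.
So 2 of the 4 are diegetic: (3), (4).

2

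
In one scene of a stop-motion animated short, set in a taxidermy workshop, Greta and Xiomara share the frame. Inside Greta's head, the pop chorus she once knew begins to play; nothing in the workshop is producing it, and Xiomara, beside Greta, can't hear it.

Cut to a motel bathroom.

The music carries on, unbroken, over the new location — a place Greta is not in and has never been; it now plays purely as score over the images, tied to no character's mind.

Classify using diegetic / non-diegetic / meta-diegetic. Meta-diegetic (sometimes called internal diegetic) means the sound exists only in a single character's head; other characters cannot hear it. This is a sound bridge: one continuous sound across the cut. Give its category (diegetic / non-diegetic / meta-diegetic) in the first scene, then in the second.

Scene one: the music exists only inside Greta's mind; Xiomara can't hear it → meta-diegetic.
Scene two: it's detached from Greta entirely and plays over unrelated images with no in-world source — conventional underscore → non-diegetic.

meta-diegetic, non-diegetic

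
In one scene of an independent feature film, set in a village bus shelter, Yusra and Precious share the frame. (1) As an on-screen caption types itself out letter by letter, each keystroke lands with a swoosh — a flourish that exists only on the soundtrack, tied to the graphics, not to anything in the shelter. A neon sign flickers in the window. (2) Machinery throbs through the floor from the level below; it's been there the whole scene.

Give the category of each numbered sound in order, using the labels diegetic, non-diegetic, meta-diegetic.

(1) sound married to a title/caption — outside the diegesis by definition → non-diegetic.
Sound (2): ambient/room sound belonging to the story's physical space, so diegetic.

non-diegetic, diegetic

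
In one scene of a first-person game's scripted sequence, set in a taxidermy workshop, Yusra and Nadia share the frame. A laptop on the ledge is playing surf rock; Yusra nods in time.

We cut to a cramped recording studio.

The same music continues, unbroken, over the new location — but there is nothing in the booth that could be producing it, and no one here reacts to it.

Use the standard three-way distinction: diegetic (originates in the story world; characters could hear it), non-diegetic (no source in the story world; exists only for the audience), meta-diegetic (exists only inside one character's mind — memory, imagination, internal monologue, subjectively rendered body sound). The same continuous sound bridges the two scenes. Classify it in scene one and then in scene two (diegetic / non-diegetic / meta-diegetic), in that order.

Scene one: a laptop is an on-screen source and Yusra reacts to it → diegetic.
Scene two: there is no source in the booth and no one hears it — it's now underscore → non-diegetic.

diegetic, non-diegetic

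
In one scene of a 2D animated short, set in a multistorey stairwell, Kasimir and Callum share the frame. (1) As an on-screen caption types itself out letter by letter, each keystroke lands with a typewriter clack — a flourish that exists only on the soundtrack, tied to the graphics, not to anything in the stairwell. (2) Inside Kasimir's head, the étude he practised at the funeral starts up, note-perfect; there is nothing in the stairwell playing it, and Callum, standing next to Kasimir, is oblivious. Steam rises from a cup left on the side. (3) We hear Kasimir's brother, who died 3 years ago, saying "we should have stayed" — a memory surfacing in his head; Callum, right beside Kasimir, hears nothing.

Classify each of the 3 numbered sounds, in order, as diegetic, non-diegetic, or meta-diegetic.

Sound (1): it accompanies on-screen graphics, not anything inside the story world, so non-diegetic.
(2) the music is a memory playing inside Kasimir's mind alone; no real-world source, Callum can't hear it → meta-diegetic.
(3) the voice is a memory playing only inside Kasimir's mind; Callum can't hear it → meta-diegetic.

non-diegetic, meta-diegetic, meta-diegetic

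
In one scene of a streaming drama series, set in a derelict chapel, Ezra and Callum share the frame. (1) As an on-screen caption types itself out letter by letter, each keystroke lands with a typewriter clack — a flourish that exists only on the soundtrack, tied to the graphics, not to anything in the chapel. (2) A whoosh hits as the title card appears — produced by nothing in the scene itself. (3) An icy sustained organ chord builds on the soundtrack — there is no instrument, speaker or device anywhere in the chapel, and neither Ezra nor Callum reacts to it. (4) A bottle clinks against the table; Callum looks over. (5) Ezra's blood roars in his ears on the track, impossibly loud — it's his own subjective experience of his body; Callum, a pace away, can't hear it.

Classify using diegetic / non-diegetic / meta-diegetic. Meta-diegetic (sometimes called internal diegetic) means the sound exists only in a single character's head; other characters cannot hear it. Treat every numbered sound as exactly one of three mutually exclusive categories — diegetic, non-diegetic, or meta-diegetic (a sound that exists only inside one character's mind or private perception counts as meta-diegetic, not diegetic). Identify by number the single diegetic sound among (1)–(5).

(1) is non-diegetic: sound married to a title/caption — outside the diegesis by definition.
Sound (2): it's a sound-design accent with no in-world source; no one in the scene can hear it, so non-diegetic.
(3) is non-diegetic: it has no source in the story world and no character can hear it — it's underscore.
Sound (4): an in-world source (a bottle); characters could hear it, so diegetic.
(5) a subjective body sound — Ezra's private perception, inaudible to Callum → meta-diegetic.
Only (4) is diegetic.

4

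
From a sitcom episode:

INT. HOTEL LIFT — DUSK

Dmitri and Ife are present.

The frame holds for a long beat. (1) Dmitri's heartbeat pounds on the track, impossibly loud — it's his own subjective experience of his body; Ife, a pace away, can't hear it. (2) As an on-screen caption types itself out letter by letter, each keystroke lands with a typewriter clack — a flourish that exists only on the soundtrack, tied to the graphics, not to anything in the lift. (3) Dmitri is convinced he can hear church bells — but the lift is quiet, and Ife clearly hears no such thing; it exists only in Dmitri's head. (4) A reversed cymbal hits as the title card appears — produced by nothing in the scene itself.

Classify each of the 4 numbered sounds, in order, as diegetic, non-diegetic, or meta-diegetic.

meta-diegetic, non-diegetic, meta-diegetic, non-diegetic

(1) it's Dmitri's internal bodily sensation rendered as sound; only Dmitri 'hears' it → meta-diegetic.
Sound (2): it accompanies on-screen graphics, not anything inside the story world, so non-diegetic.
(3) the sound is imagined by Dmitri; nothing in the story world is producing it and Ife can't hear it → meta-diegetic.
(4) an editorial stinger — it belongs to the cut, not the story world → non-diegetic.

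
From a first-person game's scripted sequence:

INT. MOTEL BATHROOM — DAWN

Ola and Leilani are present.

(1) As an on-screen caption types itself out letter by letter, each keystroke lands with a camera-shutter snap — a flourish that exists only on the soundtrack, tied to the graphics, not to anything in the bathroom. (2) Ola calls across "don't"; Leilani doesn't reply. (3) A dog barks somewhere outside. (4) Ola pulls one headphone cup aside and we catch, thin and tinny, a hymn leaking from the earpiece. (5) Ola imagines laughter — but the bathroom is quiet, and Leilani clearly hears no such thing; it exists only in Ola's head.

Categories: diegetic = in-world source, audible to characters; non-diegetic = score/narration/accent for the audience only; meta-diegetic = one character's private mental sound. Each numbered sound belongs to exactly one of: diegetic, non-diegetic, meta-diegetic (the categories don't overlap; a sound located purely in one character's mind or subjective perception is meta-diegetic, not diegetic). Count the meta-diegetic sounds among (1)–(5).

(1) is non-diegetic: the caption isn't part of the story world, so neither is the sound tied to it.
(2) Ola is a character speaking aloud in the scene → diegetic.
(3) is diegetic: an in-world source (a dog); characters could hear it.
(4) is diegetic: the earpiece is a real device on Ola's head — source music.
(5) subjective to Ola: the bathroom is silent and Leilani hears nothing → meta-diegetic.
Meta-diegetic: (5) — that's 1.

1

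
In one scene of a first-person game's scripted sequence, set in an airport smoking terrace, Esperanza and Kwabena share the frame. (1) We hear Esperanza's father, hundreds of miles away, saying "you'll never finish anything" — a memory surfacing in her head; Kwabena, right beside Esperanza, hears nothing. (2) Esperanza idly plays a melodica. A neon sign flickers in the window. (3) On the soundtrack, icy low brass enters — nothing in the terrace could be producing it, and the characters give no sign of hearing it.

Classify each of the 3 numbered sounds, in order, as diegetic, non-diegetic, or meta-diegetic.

(1) is meta-diegetic: it's Esperanza's recollection rendered as sound; the other character can't hear it.
(2) is diegetic: the instrument and the performer are both in the scene.
Sound (3): nothing in the terrace produces it and the characters don't hear it — pure soundtrack, so non-diegetic.

meta-diegetic, diegetic, non-diegetic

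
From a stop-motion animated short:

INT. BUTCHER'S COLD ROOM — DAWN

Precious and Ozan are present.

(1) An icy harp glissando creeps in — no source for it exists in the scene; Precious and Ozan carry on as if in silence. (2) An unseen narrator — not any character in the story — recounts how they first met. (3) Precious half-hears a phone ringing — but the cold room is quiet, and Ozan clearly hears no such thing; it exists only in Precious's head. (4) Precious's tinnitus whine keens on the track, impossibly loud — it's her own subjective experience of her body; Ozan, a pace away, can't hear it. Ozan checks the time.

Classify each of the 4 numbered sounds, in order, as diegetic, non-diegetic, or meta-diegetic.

Sound (1): nothing in the cold room produces it and the characters don't hear it — pure soundtrack, so non-diegetic.
(2) the narrator exists outside the story world, addressing only the audience → non-diegetic.
(3) Precious alone 'hears' it — an imagined sound, not present in the space → meta-diegetic.
(4) it's Precious's internal bodily sensation rendered as sound; only Precious 'hears' it → meta-diegetic.

non-diegetic, non-diegetic, meta-diegetic, meta-diegetic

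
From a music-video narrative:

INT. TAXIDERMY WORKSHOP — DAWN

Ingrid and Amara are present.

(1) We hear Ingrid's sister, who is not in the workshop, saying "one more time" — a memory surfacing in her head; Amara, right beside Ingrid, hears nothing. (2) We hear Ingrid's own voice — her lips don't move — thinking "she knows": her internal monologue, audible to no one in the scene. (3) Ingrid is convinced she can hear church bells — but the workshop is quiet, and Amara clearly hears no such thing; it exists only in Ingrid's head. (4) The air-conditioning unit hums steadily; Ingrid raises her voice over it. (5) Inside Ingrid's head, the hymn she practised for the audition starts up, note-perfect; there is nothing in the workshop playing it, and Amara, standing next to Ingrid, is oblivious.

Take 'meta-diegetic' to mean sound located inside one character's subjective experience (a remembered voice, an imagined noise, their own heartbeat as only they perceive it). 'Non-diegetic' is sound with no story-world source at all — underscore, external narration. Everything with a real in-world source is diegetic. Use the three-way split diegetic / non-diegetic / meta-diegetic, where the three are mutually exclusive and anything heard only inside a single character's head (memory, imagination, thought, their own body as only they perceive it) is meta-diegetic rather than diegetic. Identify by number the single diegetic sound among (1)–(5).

4

(1) is meta-diegetic: it's Ingrid's recollection rendered as sound; the other character can't hear it.
(2) internal monologue — inside Ingrid's mind, not spoken into the scene → meta-diegetic.
Sound (3): subjective to Ingrid: the workshop is silent and Amara hears nothing, so meta-diegetic.
(4) the air-conditioning unit is part of the location's real environment → diegetic.
Sound (5): the music is a memory playing inside Ingrid's mind alone; no real-world source, Amara can't hear it, so meta-diegetic.
Only (4) is diegetic.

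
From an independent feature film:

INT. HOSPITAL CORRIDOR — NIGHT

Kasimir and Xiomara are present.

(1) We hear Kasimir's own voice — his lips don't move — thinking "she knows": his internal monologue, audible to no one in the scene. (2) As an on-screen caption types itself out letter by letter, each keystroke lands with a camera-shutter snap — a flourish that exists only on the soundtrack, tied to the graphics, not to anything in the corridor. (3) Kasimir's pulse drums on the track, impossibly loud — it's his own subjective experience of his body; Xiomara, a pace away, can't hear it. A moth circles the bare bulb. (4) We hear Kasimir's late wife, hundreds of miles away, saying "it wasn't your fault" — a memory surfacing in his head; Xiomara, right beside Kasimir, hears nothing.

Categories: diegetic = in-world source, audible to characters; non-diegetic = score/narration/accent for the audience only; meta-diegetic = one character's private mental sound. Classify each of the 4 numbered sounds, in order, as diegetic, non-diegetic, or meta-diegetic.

Sound (1): it's Kasimir's unspoken thought, heard only by the audience via his subjectivity, so meta-diegetic.
(2) is non-diegetic: the caption isn't part of the story world, so neither is the sound tied to it.
Sound (3): point-of-audition from inside Kasimir's body; not a sound in the room, so meta-diegetic.
Sound (4): it's Kasimir's recollection rendered as sound; the other character can't hear it, so meta-diegetic.

meta-diegetic, non-diegetic, meta-diegetic, meta-diegetic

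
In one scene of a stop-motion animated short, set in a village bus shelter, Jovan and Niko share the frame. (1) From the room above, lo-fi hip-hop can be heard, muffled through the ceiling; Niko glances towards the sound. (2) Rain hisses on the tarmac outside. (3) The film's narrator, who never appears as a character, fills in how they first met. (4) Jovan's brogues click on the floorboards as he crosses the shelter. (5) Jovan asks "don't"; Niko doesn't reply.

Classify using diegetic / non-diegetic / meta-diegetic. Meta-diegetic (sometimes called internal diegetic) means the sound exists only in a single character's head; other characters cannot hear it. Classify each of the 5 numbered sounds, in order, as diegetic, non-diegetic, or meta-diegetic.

diegetic, diegetic, non-diegetic, diegetic, diegetic

Sound (1): it's coming from the room above — a location within the story world — and Niko reacts, so diegetic.
Sound (2): rain is part of the location's real environment, so diegetic.
Sound (3): external voice-over — not a character, not heard by anyone in the scene, so non-diegetic.
(4) it's the physical sound of Jovan moving in the space → diegetic.
(5) is diegetic: Jovan is a character speaking aloud in the scene.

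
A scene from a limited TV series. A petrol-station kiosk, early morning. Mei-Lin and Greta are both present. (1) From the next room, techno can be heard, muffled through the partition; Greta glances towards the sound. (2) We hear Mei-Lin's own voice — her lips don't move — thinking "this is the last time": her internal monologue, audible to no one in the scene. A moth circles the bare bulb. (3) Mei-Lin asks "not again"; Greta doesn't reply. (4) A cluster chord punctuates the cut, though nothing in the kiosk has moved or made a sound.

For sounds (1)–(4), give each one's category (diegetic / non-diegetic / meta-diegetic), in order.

Sound (1): it's coming from the next room — a location within the story world — and Greta reacts, so diegetic.
Sound (2): internal monologue — inside Mei-Lin's mind, not spoken into the scene, so meta-diegetic.
Sound (3): spoken by a character present in the story world, so diegetic.
(4) it's a sound-design accent with no in-world source; no one in the scene can hear it → non-diegetic.

diegetic, meta-diegetic, diegetic, non-diegetic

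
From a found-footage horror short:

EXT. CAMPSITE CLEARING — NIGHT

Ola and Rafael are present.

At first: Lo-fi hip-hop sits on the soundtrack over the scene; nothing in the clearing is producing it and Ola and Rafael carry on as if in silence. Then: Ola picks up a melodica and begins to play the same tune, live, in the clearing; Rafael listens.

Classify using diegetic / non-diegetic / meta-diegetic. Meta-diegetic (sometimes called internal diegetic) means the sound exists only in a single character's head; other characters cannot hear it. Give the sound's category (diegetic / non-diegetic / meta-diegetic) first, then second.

non-diegetic, diegetic

First: no in-world source exists and no character can hear it — underscore → non-diegetic.
Second: a melodica is now a real source in the story world and the characters hear it → diegetic.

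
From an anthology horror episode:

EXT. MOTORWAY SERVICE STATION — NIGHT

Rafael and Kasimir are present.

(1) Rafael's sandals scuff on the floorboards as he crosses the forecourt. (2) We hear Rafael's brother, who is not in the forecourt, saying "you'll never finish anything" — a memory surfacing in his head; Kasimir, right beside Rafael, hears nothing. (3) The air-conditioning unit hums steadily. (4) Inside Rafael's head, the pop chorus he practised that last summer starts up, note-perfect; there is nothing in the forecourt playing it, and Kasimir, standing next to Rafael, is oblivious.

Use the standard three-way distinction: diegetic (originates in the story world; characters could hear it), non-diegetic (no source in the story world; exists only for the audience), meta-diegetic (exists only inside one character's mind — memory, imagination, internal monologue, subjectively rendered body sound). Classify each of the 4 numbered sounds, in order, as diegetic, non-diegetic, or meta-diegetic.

diegetic, meta-diegetic, diegetic, meta-diegetic

(1) is diegetic: Rafael's footsteps are produced in the story world.
(2) is meta-diegetic: a remembered line, private to Rafael — not present in the room, not audible to Kasimir.
Sound (3): it's the actual ambient sound of the location, so diegetic.
Sound (4): remembered music, private to Rafael — Kasimir is oblivious because it isn't in the room, so meta-diegetic.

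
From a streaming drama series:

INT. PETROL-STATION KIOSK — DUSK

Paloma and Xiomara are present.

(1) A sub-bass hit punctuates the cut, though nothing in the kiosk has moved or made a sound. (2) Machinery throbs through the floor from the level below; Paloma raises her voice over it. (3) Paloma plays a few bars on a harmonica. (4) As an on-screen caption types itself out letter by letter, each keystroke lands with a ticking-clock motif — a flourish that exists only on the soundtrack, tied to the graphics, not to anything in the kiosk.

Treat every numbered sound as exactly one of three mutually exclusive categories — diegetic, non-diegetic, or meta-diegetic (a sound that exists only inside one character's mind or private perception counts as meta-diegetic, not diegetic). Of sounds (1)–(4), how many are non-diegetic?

2

Sound (1): nothing in the scene produces it; it's an accent added for the audience, so non-diegetic.
Sound (2): machinery is part of the location's real environment, so diegetic.
(3) is diegetic: a character is playing a harmonica on screen.
Sound (4): sound married to a title/caption — outside the diegesis by definition, so non-diegetic.
So 2 of the 4 are non-diegetic: (1), (4).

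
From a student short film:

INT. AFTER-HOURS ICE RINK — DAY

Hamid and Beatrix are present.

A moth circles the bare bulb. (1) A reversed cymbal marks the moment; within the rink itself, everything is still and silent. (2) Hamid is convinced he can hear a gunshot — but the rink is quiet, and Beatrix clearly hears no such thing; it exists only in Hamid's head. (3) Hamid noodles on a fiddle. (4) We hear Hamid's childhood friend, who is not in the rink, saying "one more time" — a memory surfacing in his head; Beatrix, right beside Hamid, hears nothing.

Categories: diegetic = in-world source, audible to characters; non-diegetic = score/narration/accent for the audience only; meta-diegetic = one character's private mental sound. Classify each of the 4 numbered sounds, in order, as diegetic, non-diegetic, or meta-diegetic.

(1) an editorial stinger — it belongs to the cut, not the story world → non-diegetic.
(2) Hamid alone 'hears' it — an imagined sound, not present in the space → meta-diegetic.
Sound (3): Hamid is producing the music live, in the story world, so diegetic.
(4) is meta-diegetic: it's Hamid's recollection rendered as sound; the other character can't hear it.

non-diegetic, meta-diegetic, diegetic, meta-diegetic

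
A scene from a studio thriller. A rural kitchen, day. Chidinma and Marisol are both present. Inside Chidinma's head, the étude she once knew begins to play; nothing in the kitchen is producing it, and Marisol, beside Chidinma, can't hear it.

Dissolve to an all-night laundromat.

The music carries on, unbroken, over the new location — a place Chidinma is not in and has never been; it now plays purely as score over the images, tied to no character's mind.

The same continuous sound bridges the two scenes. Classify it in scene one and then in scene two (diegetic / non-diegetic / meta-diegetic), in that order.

meta-diegetic, non-diegetic

Scene one: the music exists only inside Chidinma's mind; Marisol can't hear it → meta-diegetic.
Scene two: it's detached from Chidinma entirely and plays over unrelated images with no in-world source — conventional underscore → non-diegetic.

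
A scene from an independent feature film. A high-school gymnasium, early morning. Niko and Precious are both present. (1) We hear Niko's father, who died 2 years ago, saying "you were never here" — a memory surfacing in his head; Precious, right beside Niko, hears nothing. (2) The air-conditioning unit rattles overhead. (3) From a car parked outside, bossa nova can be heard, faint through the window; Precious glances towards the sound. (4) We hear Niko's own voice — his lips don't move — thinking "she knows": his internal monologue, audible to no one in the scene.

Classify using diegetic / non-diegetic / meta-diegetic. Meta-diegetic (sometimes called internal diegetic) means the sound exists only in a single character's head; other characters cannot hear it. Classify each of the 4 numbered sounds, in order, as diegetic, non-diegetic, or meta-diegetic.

meta-diegetic, diegetic, diegetic, meta-diegetic

(1) the voice is a memory playing only inside Niko's mind; Precious can't hear it → meta-diegetic.
Sound (2): ambient/room sound belonging to the story's physical space, so diegetic.
(3) the music has an off-screen but real-world source and a character hears it → diegetic.
(4) Niko's thought-voice: a private mental sound no other character can hear → meta-diegetic.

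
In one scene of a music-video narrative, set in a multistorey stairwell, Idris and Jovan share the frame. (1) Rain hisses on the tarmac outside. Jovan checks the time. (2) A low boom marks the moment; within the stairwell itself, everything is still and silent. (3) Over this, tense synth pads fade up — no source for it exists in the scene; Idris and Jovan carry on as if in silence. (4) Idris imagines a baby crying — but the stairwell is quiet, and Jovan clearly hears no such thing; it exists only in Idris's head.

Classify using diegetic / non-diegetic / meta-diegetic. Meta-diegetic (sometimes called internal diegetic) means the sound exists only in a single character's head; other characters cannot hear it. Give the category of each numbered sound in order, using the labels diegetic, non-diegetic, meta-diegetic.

(1) is diegetic: rain is part of the location's real environment.
Sound (2): it's a sound-design accent with no in-world source; no one in the scene can hear it, so non-diegetic.
(3) nothing in the stairwell produces it and the characters don't hear it — pure soundtrack → non-diegetic.
(4) Idris alone 'hears' it — an imagined sound, not present in the space → meta-diegetic.

diegetic, non-diegetic, non-diegetic, meta-diegetic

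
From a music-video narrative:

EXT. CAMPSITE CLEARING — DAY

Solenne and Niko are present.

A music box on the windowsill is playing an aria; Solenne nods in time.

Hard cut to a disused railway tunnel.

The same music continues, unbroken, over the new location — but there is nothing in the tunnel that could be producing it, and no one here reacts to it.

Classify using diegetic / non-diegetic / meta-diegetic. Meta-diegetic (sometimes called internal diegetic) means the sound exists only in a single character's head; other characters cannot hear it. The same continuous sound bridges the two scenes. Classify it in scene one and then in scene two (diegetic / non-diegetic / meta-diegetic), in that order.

diegetic, non-diegetic

Scene one: a music box is an on-screen source and Solenne reacts to it → diegetic.
Scene two: there is no source in the tunnel and no one hears it — it's now underscore → non-diegetic.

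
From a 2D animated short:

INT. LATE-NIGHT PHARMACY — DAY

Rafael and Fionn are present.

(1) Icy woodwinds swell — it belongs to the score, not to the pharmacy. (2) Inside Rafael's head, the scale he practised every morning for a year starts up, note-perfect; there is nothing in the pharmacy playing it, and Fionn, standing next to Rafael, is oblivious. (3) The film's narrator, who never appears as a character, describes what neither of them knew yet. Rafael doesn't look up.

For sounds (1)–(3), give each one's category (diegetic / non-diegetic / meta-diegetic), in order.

non-diegetic, meta-diegetic, non-diegetic

Sound (1): it has no source in the story world and no character can hear it — it's underscore, so non-diegetic.
Sound (2): it lives in Rafael's subjectivity, not in the pharmacy, so meta-diegetic.
Sound (3): commentary laid over the scene from outside the fiction, so non-diegetic.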